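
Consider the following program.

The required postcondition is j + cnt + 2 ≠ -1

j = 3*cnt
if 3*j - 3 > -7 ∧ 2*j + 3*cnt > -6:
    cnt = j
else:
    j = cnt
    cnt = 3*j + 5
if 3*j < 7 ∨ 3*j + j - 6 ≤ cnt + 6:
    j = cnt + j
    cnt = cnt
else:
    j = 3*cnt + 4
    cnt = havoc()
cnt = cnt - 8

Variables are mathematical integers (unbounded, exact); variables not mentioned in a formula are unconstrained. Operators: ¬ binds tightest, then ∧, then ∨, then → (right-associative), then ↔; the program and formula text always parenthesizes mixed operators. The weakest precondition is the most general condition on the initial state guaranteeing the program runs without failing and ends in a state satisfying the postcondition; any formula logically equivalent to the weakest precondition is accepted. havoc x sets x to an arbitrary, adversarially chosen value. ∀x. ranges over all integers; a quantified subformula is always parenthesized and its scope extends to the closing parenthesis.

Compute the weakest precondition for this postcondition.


Working backward. After the program, the postcondition j + cnt + 2 ≠ -1 must hold; in canonical form it is cnt + j ≠ -3.
Before cnt := cnt - 8: cnt + j ≠ 5
Then branch requires 2*cnt + j ≠ 5; else branch requires ∀cnt_1. 3*cnt + cnt_1 ≠ 1.
Before the if: ((3*j < 7 ∨ 4*j ≤ cnt + 12) → 2*cnt + j ≠ 5) ∧ ((¬(3*j < 7 ∨ 4*j ≤ cnt + 12)) → (∀cnt_1. 3*cnt + cnt_1 ≠ 1))
Then branch requires ((3*j < 7 ∨ 3*j ≤ 12) → 3*j ≠ 5) ∧ ((¬(3*j < 7 ∨ 3*j ≤ 12)) → (∀cnt_1. cnt_1 + 3*j ≠ 1)); else branch requires ((3*cnt < 7 ∨ cnt ≤ 17) → 7*cnt ≠ -5) ∧ ((¬(3*cnt < 7 ∨ cnt ≤ 17)) → (∀cnt_1. 9*cnt + cnt_1 ≠ -14)).
Before the if: ((3*j > -4 ∧ 3*cnt + 2*j > -6) → (((3*j < 7 ∨ 3*j ≤ 12) → 3*j ≠ 5) ∧ ((¬(3*j < 7 ∨ 3*j ≤ 12)) → (∀cnt_1. cnt_1 + 3*j ≠ 1)))) ∧ ((¬(3*j > -4 ∧ 3*cnt + 2*j > -6)) → (((3*cnt < 7 ∨ cnt ≤ 17) → 7*cnt ≠ -5) ∧ ((¬(3*cnt < 7 ∨ cnt ≤ 17)) → (∀cnt_1. 9*cnt + cnt_1 ≠ -14))))
Before j := 3*cnt: ((9*cnt > -4 ∧ 9*cnt > -6) → (((9*cnt < 7 ∨ 9*cnt ≤ 12) → 9*cnt ≠ 5) ∧ ((¬(9*cnt < 7 ∨ 9*cnt ≤ 12)) → (∀cnt_1. 9*cnt + cnt_1 ≠ 1)))) ∧ ((¬(9*cnt > -4 ∧ 9*cnt > -6)) → (((3*cnt < 7 ∨ cnt ≤ 17) → 7*cnt ≠ -5) ∧ ((¬(3*cnt < 7 ∨ cnt ≤ 17)) → (∀cnt_1. 9*cnt + cnt_1 ≠ -14))))
Answer: WP = ((9*cnt > -4 ∧ 9*cnt > -6) → (((9*cnt < 7 ∨ 9*cnt ≤ 12) → 9*cnt ≠ 5) ∧ ((¬(9*cnt < 7 ∨ 9*cnt ≤ 12)) → (∀cnt_1. 9*cnt + cnt_1 ≠ 1)))) ∧ ((¬(9*cnt > -4 ∧ 9*cnt > -6)) → (((3*cnt < 7 ∨ cnt ≤ 17) → 7*cnt ≠ -5) ∧ ((¬(3*cnt < 7 ∨ cnt ≤ 17)) → (∀cnt_1. 9*cnt + cnt_1 ≠ -14))))


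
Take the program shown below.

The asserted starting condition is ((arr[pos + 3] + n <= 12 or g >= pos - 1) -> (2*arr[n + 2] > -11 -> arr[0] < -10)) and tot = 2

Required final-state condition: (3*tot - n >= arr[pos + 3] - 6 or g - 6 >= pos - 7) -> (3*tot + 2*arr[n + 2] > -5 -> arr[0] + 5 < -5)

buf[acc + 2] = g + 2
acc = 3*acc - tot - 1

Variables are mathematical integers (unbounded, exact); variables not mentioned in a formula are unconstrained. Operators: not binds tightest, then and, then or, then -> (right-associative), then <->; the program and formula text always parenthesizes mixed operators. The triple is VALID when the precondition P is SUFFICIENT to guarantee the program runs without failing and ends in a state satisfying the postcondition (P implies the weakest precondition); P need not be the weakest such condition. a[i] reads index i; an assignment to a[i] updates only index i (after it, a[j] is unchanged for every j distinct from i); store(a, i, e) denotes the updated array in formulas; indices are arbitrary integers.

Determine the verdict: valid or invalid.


Working backward. After the program, the postcondition (3*tot - n >= arr[pos + 3] - 6 or g - 6 >= pos - 7) -> (3*tot + 2*arr[n + 2] > -5 -> arr[0] + 5 < -5) must hold; in canonical form it is (3*tot >= arr[pos + 3] + n - 6 or g >= pos - 1) -> (2*arr[n + 2] + 3*tot > -5 -> arr[0] < -10).
Before acc := 3*acc - tot - 1: (3*tot >= arr[pos + 3] + n - 6 or g >= pos - 1) -> (2*arr[n + 2] + 3*tot > -5 -> arr[0] < -10)
Before buf[acc + 2] := g + 2: (3*tot >= arr[pos + 3] + n - 6 or g >= pos - 1) -> (2*arr[n + 2] + 3*tot > -5 -> arr[0] < -10)
The weakest precondition is (3*tot >= arr[pos + 3] + n - 6 or g >= pos - 1) -> (2*arr[n + 2] + 3*tot > -5 -> arr[0] < -10).
Check whether ((arr[pos + 3] + n <= 12 or g >= pos - 1) -> (2*arr[n + 2] > -11 -> arr[0] < -10)) and tot = 2 implies it.
Every state satisfying the precondition satisfies the weakest precondition: the implication holds.
Answer: valid


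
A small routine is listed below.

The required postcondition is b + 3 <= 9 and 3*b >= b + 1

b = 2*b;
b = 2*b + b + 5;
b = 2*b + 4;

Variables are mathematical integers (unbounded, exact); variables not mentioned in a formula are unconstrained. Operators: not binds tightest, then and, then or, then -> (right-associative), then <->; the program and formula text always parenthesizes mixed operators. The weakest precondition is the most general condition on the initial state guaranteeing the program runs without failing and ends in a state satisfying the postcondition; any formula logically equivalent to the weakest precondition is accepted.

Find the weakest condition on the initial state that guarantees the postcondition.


Working backward. After the program, the postcondition b + 3 <= 9 and 3*b >= b + 1 must hold; in canonical form it is b <= 6 and 2*b >= 1.
Before b := 2*b + 4: 2*b <= 2 and 4*b >= -7
Before b := 2*b + b + 5: 6*b <= -8 and 12*b >= -27
Before b := 2*b: 12*b <= -8 and 24*b >= -27
Answer: WP = 12*b <= -8 and 24*b >= -27


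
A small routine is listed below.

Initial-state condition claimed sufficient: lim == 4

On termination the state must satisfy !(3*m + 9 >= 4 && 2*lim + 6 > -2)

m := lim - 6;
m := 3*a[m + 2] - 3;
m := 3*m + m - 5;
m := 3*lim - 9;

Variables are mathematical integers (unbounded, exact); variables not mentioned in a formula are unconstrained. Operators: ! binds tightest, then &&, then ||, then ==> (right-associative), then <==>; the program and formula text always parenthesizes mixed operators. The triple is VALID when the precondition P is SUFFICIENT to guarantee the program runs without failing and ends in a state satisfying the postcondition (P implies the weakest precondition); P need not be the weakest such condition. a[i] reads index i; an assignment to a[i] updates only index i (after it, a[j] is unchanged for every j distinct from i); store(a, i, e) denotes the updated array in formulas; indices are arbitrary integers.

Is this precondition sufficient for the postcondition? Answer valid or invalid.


Working backward. After the program, the postcondition !(3*m + 9 >= 4 && 2*lim + 6 > -2) must hold; in canonical form it is !(3*m >= -5 && 2*lim > -8).
Before m := 3*lim - 9: !(9*lim >= 22 && 2*lim > -8)
Before m := 3*m + m - 5: !(9*lim >= 22 && 2*lim > -8)
Before m := 3*a[m + 2] - 3: !(9*lim >= 22 && 2*lim > -8)
Before m := lim - 6: !(9*lim >= 22 && 2*lim > -8)
The weakest precondition is !(9*lim >= 22 && 2*lim > -8).
Check whether lim == 4 implies it.
Countermodel: at the initial state lim = 4, the precondition holds but the weakest precondition fails.
Answer: invalid


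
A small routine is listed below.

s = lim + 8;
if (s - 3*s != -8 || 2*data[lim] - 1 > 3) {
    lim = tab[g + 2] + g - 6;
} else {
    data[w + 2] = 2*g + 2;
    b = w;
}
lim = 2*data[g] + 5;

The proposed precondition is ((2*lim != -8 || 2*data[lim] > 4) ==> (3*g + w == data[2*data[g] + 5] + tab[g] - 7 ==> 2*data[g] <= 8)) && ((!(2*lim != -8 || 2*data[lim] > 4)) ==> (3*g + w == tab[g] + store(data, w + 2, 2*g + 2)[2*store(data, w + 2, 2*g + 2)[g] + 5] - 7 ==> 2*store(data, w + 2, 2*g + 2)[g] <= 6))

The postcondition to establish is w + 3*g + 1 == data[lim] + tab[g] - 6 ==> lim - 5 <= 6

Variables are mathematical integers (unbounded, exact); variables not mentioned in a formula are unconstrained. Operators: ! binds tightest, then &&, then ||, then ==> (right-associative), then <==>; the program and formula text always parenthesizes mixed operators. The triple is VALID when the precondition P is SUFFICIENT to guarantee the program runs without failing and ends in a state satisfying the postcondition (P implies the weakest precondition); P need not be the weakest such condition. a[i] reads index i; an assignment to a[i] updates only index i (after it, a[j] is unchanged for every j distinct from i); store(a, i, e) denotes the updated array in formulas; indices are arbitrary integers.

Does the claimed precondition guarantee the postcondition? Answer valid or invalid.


Working backward. After the program, the postcondition w + 3*g + 1 == data[lim] + tab[g] - 6 ==> lim - 5 <= 6 must hold; in canonical form it is 3*g + w == data[lim] + tab[g] - 7 ==> lim <= 11.
Before lim := 2*data[g] + 5: 3*g + w == data[2*data[g] + 5] + tab[g] - 7 ==> 2*data[g] <= 6
Then branch requires 3*g + w == data[2*data[g] + 5] + tab[g] - 7 ==> 2*data[g] <= 6; else branch requires 3*g + w == tab[g] + store(data, w + 2, 2*g + 2)[2*store(data, w + 2, 2*g + 2)[g] + 5] - 7 ==> 2*store(data, w + 2, 2*g + 2)[g] <= 6.
Before the if: ((2*s != 8 || 2*data[lim] > 4) ==> (3*g + w == data[2*data[g] + 5] + tab[g] - 7 ==> 2*data[g] <= 6)) && ((!(2*s != 8 || 2*data[lim] > 4)) ==> (3*g + w == tab[g] + store(data, w + 2, 2*g + 2)[2*store(data, w + 2, 2*g + 2)[g] + 5] - 7 ==> 2*store(data, w + 2, 2*g + 2)[g] <= 6))
Before s := lim + 8: ((2*lim != -8 || 2*data[lim] > 4) ==> (3*g + w == data[2*data[g] + 5] + tab[g] - 7 ==> 2*data[g] <= 6)) && ((!(2*lim != -8 || 2*data[lim] > 4)) ==> (3*g + w == tab[g] + store(data, w + 2, 2*g + 2)[2*store(data, w + 2, 2*g + 2)[g] + 5] - 7 ==> 2*store(data, w + 2, 2*g + 2)[g] <= 6))
The weakest precondition is ((2*lim != -8 || 2*data[lim] > 4) ==> (3*g + w == data[2*data[g] + 5] + tab[g] - 7 ==> 2*data[g] <= 6)) && ((!(2*lim != -8 || 2*data[lim] > 4)) ==> (3*g + w == tab[g] + store(data, w + 2, 2*g + 2)[2*store(data, w + 2, 2*g + 2)[g] + 5] - 7 ==> 2*store(data, w + 2, 2*g + 2)[g] <= 6)).
Check whether ((2*lim != -8 || 2*data[lim] > 4) ==> (3*g + w == data[2*data[g] + 5] + tab[g] - 7 ==> 2*data[g] <= 8)) && ((!(2*lim != -8 || 2*data[lim] > 4)) ==> (3*g + w == tab[g] + store(data, w + 2, 2*g + 2)[2*store(data, w + 2, 2*g + 2)[g] + 5] - 7 ==> 2*store(data, w + 2, 2*g + 2)[g] <= 6)) implies it.
Countermodel: at the initial state data = {[-4] = 3, [2] = 4, [13] = 10, [17] = 12, elsewhere 7}, g = 2, lim = -4, tab = {[-4] = 3, [2] = 3, [13] = 3, [17] = 3, elsewhere 3}, w = 0, the precondition holds but the weakest precondition fails.
Answer: invalid


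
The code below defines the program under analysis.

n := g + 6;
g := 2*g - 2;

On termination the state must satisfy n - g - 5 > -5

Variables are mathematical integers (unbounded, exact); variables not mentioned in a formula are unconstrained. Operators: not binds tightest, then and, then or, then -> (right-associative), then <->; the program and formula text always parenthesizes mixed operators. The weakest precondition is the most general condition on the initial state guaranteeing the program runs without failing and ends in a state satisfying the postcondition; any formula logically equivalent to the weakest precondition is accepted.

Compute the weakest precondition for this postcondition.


Working backward. After the program, the postcondition n - g - 5 > -5 must hold; in canonical form it is n > g.
Before g := 2*g - 2: n > 2*g - 2
Before n := g + 6: g < 8
Answer: WP = g < 8


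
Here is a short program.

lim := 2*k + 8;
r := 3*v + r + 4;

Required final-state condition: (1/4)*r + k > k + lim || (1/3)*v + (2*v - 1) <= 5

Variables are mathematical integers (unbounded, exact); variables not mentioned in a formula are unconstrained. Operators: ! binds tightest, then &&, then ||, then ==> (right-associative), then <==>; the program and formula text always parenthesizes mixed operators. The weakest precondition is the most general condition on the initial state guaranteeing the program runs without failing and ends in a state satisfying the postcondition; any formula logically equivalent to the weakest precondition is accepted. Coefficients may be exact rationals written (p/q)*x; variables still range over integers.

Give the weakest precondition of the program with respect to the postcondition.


Working backward. After the program, the postcondition (1/4)*r + k > k + lim || (1/3)*v + (2*v - 1) <= 5 must hold; in canonical form it is (1/4)*r > lim || (7/3)*v <= 6.
Before r := 3*v + r + 4: (1/4)*r + (3/4)*v > lim - 1 || (7/3)*v <= 6
Before lim := 2*k + 8: (1/4)*r + (3/4)*v > 2*k + 7 || (7/3)*v <= 6
Answer: WP = (1/4)*r + (3/4)*v > 2*k + 7 || (7/3)*v <= 6


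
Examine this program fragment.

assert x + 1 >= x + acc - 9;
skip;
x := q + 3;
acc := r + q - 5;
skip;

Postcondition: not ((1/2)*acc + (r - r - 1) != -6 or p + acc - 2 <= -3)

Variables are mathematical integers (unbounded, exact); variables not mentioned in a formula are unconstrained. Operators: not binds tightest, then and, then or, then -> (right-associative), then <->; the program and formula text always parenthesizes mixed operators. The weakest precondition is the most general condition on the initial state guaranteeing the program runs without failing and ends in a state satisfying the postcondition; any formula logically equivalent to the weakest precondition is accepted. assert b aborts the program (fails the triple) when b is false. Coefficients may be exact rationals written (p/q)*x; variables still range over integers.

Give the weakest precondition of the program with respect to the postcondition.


Working backward. After the program, the postcondition not ((1/2)*acc + (r - r - 1) != -6 or p + acc - 2 <= -3) must hold; in canonical form it is not ((1/2)*acc != -5 or acc + p <= -1).
Before skip: not ((1/2)*acc != -5 or acc + p <= -1)
Before acc := r + q - 5: not ((1/2)*q + (1/2)*r != -5/2 or p + q + r <= 4)
Before x := q + 3: not ((1/2)*q + (1/2)*r != -5/2 or p + q + r <= 4)
Before skip: not ((1/2)*q + (1/2)*r != -5/2 or p + q + r <= 4)
Before assert x + 1 >= x + acc - 9: acc <= 10 and (not ((1/2)*q + (1/2)*r != -5/2 or p + q + r <= 4))
Answer: WP = acc <= 10 and (not ((1/2)*q + (1/2)*r != -5/2 or p + q + r <= 4))


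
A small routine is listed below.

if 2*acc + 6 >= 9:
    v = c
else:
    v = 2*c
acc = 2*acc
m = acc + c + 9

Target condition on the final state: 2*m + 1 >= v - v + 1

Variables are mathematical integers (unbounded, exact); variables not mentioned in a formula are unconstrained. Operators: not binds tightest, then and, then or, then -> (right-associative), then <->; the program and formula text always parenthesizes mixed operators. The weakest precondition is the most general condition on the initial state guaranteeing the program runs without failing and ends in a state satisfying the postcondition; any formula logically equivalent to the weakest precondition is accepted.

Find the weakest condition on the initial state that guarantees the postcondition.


Working backward. After the program, the postcondition 2*m + 1 >= v - v + 1 must hold; in canonical form it is 2*m >= 0.
Before m := acc + c + 9: 2*acc + 2*c >= -18
Before acc := 2*acc: 4*acc + 2*c >= -18
Then branch requires 4*acc + 2*c >= -18; else branch requires 4*acc + 2*c >= -18.
Before the if: (2*acc >= 3 -> 4*acc + 2*c >= -18) and ((not (2*acc >= 3)) -> 4*acc + 2*c >= -18)
Answer: WP = (2*acc >= 3 -> 4*acc + 2*c >= -18) and ((not (2*acc >= 3)) -> 4*acc + 2*c >= -18)


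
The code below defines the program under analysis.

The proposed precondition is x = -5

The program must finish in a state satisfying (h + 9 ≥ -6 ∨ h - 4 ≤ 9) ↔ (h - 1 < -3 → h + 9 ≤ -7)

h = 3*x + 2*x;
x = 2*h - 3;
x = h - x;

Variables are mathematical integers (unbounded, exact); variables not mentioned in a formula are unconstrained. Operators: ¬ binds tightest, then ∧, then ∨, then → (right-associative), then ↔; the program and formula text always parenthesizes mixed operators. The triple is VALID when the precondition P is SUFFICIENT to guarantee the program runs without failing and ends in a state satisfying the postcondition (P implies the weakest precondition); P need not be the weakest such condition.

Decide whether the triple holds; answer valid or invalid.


Working backward. After the program, the postcondition (h + 9 ≥ -6 ∨ h - 4 ≤ 9) ↔ (h - 1 < -3 → h + 9 ≤ -7) must hold; in canonical form it is (h ≥ -15 ∨ h ≤ 13) ↔ (h < -2 → h ≤ -16).
Before x := h - x: (h ≥ -15 ∨ h ≤ 13) ↔ (h < -2 → h ≤ -16)
Before x := 2*h - 3: (h ≥ -15 ∨ h ≤ 13) ↔ (h < -2 → h ≤ -16)
Before h := 3*x + 2*x: (5*x ≥ -15 ∨ 5*x ≤ 13) ↔ (5*x < -2 → 5*x ≤ -16)
The weakest precondition is (5*x ≥ -15 ∨ 5*x ≤ 13) ↔ (5*x < -2 → 5*x ≤ -16).
Check whether x = -5 implies it.
Every state satisfying the precondition satisfies the weakest precondition: the implication holds.
Answer: valid


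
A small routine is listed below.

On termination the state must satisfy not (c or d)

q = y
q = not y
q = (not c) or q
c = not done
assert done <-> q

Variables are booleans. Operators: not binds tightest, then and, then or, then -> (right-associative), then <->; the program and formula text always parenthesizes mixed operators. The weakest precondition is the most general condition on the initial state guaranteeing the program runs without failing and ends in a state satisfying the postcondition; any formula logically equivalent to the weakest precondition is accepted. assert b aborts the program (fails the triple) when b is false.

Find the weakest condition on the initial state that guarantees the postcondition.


Working backward. After the program, not (c or d) must hold.
Before assert done <-> q: (done <-> q) and (not (c or d))
Before c := not done: (done <-> q) and (not ((not done) or d))
Before q := (not c) or q: (done <-> ((not c) or q)) and (not ((not done) or d))
Before q := not y: (done <-> ((not c) or (not y))) and (not ((not done) or d))
Before q := y: (done <-> ((not c) or (not y))) and (not ((not done) or d))
Answer: WP = (done <-> ((not c) or (not y))) and (not ((not done) or d))


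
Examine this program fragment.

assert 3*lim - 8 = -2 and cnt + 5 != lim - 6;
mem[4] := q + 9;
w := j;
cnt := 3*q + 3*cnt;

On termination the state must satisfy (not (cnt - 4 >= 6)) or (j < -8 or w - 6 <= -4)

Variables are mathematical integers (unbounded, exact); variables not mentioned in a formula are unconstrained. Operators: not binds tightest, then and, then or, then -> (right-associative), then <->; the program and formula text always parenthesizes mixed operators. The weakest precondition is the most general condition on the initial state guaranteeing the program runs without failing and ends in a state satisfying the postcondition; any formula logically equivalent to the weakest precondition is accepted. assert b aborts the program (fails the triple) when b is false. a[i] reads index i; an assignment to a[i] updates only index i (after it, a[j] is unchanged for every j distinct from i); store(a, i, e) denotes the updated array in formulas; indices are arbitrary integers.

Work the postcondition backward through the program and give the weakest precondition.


Working backward. After the program, the postcondition (not (cnt - 4 >= 6)) or (j < -8 or w - 6 <= -4) must hold; in canonical form it is (not (cnt >= 10)) or j < -8 or w <= 2.
Before cnt := 3*q + 3*cnt: (not (3*cnt + 3*q >= 10)) or j < -8 or w <= 2
Before w := j: (not (3*cnt + 3*q >= 10)) or j < -8 or j <= 2
Before mem[4] := q + 9: (not (3*cnt + 3*q >= 10)) or j < -8 or j <= 2
Before assert 3*lim - 8 = -2 and cnt + 5 != lim - 6: 3*lim = 6 and cnt != lim - 11 and ((not (3*cnt + 3*q >= 10)) or j < -8 or j <= 2)
Answer: WP = 3*lim = 6 and cnt != lim - 11 and ((not (3*cnt + 3*q >= 10)) or j < -8 or j <= 2)


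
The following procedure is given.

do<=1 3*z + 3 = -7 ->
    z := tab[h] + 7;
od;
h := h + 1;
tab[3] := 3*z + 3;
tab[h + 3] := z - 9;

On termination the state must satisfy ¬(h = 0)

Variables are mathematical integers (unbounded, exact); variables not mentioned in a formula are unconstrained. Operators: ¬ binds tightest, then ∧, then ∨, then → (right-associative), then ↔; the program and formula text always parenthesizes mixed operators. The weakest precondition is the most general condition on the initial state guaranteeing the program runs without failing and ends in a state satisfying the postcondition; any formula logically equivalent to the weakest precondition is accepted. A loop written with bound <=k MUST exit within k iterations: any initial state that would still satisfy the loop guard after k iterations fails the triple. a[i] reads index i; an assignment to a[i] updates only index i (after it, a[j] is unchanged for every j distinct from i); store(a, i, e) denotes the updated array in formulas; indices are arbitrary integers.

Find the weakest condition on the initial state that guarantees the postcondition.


Working backward. After the program, ¬(h = 0) must hold.
Before tab[h + 3] := z - 9: ¬(h = 0)
Before tab[3] := 3*z + 3: ¬(h = 0)
Before h := h + 1: ¬(h = -1)
Before the loop (bound <=1), unroll the exhaustion recursion (WP_0 = exit-now case; WP_j = one more guarded iteration, up to j = 1):
  WP_0: (¬(3*z = -10)) ∧ (¬(h = -1))
  WP_1: (3*z = -10 → ((¬(3*tab[h] = -31)) ∧ (¬(h = -1)))) ∧ ((¬(3*z = -10)) → (¬(h = -1)))
So before the loop: (3*z = -10 → ((¬(3*tab[h] = -31)) ∧ (¬(h = -1)))) ∧ ((¬(3*z = -10)) → (¬(h = -1)))
Answer: WP = (3*z = -10 → ((¬(3*tab[h] = -31)) ∧ (¬(h = -1)))) ∧ ((¬(3*z = -10)) → (¬(h = -1)))


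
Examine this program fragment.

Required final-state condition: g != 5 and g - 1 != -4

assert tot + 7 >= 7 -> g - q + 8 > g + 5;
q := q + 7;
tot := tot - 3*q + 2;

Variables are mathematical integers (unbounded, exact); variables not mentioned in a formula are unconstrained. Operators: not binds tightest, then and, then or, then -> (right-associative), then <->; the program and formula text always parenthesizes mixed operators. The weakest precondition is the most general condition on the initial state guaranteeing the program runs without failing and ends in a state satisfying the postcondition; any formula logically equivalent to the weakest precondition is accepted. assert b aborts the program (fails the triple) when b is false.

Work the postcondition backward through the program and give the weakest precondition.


Working backward. After the program, the postcondition g != 5 and g - 1 != -4 must hold; in canonical form it is g != 5 and g != -3.
Before tot := tot - 3*q + 2: g != 5 and g != -3
Before q := q + 7: g != 5 and g != -3
Before assert tot + 7 >= 7 -> g - q + 8 > g + 5: (tot >= 0 -> q < 3) and g != 5 and g != -3
Answer: WP = (tot >= 0 -> q < 3) and g != 5 and g != -3


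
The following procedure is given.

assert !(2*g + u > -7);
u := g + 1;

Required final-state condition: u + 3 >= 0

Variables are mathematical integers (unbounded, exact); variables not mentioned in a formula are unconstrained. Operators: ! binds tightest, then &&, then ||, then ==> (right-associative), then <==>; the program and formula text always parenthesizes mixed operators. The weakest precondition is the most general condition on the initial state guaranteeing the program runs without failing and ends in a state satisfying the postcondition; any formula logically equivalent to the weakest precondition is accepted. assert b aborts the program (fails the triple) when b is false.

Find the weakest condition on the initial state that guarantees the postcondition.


Working backward. After the program, the postcondition u + 3 >= 0 must hold; in canonical form it is u >= -3.
Before u := g + 1: g >= -4
Before assert !(2*g + u > -7): (!(2*g + u > -7)) && g >= -4
Answer: WP = (!(2*g + u > -7)) && g >= -4


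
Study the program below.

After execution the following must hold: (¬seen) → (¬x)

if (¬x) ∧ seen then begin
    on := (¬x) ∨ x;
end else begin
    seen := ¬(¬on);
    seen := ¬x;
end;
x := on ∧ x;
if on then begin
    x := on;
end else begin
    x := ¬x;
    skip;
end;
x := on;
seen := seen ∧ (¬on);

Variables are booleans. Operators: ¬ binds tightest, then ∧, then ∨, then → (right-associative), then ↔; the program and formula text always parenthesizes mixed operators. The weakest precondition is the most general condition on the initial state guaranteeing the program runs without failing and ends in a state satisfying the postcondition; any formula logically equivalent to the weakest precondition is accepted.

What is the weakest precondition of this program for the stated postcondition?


Working backward. After the program, (¬seen) → (¬x) must hold.
Before seen := seen ∧ (¬on): (¬(seen ∧ (¬on))) → (¬x)
Before x := on: (¬(seen ∧ (¬on))) → (¬on)
Then branch requires (¬(seen ∧ (¬on))) → (¬on); else branch requires (¬(seen ∧ (¬on))) → (¬on).
Before the if: (on → ((¬(seen ∧ (¬on))) → (¬on))) ∧ ((¬on) → ((¬(seen ∧ (¬on))) → (¬on)))
Before x := on ∧ x: (on → ((¬(seen ∧ (¬on))) → (¬on))) ∧ ((¬on) → ((¬(seen ∧ (¬on))) → (¬on)))
Then branch requires false; else branch requires (on → ((¬((¬x) ∧ (¬on))) → (¬on))) ∧ ((¬on) → ((¬((¬x) ∧ (¬on))) → (¬on))).
Before the if: (¬((¬x) ∧ seen)) ∧ ((¬((¬x) ∧ seen)) → ((on → ((¬((¬x) ∧ (¬on))) → (¬on))) ∧ ((¬on) → ((¬((¬x) ∧ (¬on))) → (¬on)))))
Answer: WP = (¬((¬x) ∧ seen)) ∧ ((¬((¬x) ∧ seen)) → ((on → ((¬((¬x) ∧ (¬on))) → (¬on))) ∧ ((¬on) → ((¬((¬x) ∧ (¬on))) → (¬on)))))


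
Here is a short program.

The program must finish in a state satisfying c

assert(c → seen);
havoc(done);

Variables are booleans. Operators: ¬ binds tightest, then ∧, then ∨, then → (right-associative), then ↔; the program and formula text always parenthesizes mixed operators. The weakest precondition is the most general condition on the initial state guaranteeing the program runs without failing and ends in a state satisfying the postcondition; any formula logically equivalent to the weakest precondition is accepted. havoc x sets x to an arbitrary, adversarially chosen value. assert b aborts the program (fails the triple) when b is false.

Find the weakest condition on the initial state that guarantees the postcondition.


Working backward. After the program, c must hold.
Before havoc done: c
Before assert c → seen: (c → seen) ∧ c
Answer: WP = (c → seen) ∧ c


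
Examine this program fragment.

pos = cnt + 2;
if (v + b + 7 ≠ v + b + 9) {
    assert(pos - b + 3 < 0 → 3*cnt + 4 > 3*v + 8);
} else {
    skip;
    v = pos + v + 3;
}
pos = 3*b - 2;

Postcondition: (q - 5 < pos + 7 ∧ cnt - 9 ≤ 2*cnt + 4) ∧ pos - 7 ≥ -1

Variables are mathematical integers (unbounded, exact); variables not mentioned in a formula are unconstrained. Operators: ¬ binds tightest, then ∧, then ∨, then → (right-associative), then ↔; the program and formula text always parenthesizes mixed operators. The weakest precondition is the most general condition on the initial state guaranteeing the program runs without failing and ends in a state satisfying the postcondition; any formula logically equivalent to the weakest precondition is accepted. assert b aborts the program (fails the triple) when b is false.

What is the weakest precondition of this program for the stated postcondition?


Working backward. After the program, the postcondition (q - 5 < pos + 7 ∧ cnt - 9 ≤ 2*cnt + 4) ∧ pos - 7 ≥ -1 must hold; in canonical form it is q < pos + 12 ∧ cnt ≥ -13 ∧ pos ≥ 6.
Before pos := 3*b - 2: q < 3*b + 10 ∧ cnt ≥ -13 ∧ 3*b ≥ 8
Then branch requires (pos < b - 3 → 3*cnt > 3*v + 4) ∧ q < 3*b + 10 ∧ cnt ≥ -13 ∧ 3*b ≥ 8; else branch requires q < 3*b + 10 ∧ cnt ≥ -13 ∧ 3*b ≥ 8.
Before the if: (pos < b - 3 → 3*cnt > 3*v + 4) ∧ q < 3*b + 10 ∧ cnt ≥ -13 ∧ 3*b ≥ 8
Before pos := cnt + 2: (cnt < b - 5 → 3*cnt > 3*v + 4) ∧ q < 3*b + 10 ∧ cnt ≥ -13 ∧ 3*b ≥ 8
Answer: WP = (cnt < b - 5 → 3*cnt > 3*v + 4) ∧ q < 3*b + 10 ∧ cnt ≥ -13 ∧ 3*b ≥ 8


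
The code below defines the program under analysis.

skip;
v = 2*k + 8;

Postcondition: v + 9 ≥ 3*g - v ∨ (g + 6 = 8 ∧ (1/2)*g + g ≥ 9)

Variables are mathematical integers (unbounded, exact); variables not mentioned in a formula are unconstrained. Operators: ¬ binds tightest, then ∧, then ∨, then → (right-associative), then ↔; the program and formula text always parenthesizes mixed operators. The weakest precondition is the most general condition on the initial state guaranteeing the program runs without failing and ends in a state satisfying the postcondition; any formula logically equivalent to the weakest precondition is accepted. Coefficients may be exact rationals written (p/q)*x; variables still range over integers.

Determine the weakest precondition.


Working backward. After the program, the postcondition v + 9 ≥ 3*g - v ∨ (g + 6 = 8 ∧ (1/2)*g + g ≥ 9) must hold; in canonical form it is 2*v ≥ 3*g - 9 ∨ (g = 2 ∧ (3/2)*g ≥ 9).
Before v := 2*k + 8: 4*k ≥ 3*g - 25 ∨ (g = 2 ∧ (3/2)*g ≥ 9)
Before skip: 4*k ≥ 3*g - 25 ∨ (g = 2 ∧ (3/2)*g ≥ 9)
Answer: WP = 4*k ≥ 3*g - 25 ∨ (g = 2 ∧ (3/2)*g ≥ 9)


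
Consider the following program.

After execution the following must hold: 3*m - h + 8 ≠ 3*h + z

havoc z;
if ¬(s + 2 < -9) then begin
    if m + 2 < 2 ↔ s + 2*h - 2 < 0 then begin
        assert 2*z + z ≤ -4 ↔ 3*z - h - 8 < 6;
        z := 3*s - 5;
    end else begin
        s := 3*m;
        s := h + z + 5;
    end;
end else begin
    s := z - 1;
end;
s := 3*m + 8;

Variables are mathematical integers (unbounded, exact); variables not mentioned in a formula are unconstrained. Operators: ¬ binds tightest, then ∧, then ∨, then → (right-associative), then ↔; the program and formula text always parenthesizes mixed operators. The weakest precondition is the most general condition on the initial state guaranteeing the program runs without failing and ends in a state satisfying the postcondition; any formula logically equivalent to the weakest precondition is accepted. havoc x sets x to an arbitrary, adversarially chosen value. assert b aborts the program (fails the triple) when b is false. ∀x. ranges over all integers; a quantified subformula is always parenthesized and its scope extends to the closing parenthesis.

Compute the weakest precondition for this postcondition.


Working backward. After the program, the postcondition 3*m - h + 8 ≠ 3*h + z must hold; in canonical form it is 3*m ≠ 4*h + z - 8.
Before s := 3*m + 8: 3*m ≠ 4*h + z - 8
Then branch requires ((m < 0 ↔ 2*h + s < 2) → ((3*z ≤ -4 ↔ 3*z < h + 14) ∧ 3*m ≠ 4*h + 3*s - 13)) ∧ ((¬(m < 0 ↔ 2*h + s < 2)) → 3*m ≠ 4*h + z - 8); else branch requires 3*m ≠ 4*h + z - 8.
Before the if: ((¬(s < -11)) → (((m < 0 ↔ 2*h + s < 2) → ((3*z ≤ -4 ↔ 3*z < h + 14) ∧ 3*m ≠ 4*h + 3*s - 13)) ∧ ((¬(m < 0 ↔ 2*h + s < 2)) → 3*m ≠ 4*h + z - 8))) ∧ (s < -11 → 3*m ≠ 4*h + z - 8)
Before havoc z: ∀z_1. (((¬(s < -11)) → (((m < 0 ↔ 2*h + s < 2) → ((3*z_1 ≤ -4 ↔ 3*z_1 < h + 14) ∧ 3*m ≠ 4*h + 3*s - 13)) ∧ ((¬(m < 0 ↔ 2*h + s < 2)) → 3*m ≠ 4*h + z_1 - 8))) ∧ (s < -11 → 3*m ≠ 4*h + z_1 - 8))
Answer: WP = ∀z_1. (((¬(s < -11)) → (((m < 0 ↔ 2*h + s < 2) → ((3*z_1 ≤ -4 ↔ 3*z_1 < h + 14) ∧ 3*m ≠ 4*h + 3*s - 13)) ∧ ((¬(m < 0 ↔ 2*h + s < 2)) → 3*m ≠ 4*h + z_1 - 8))) ∧ (s < -11 → 3*m ≠ 4*h + z_1 - 8))


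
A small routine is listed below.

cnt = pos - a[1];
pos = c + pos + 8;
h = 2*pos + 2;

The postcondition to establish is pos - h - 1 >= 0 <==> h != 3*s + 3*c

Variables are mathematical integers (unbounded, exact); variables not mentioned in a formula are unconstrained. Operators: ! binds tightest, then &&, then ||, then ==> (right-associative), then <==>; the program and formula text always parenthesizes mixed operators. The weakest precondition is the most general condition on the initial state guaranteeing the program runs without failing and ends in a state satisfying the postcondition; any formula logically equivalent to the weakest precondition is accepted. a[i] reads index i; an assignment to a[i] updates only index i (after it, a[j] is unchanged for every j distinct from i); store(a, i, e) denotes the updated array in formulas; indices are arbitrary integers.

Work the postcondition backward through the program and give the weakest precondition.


Working backward. After the program, the postcondition pos - h - 1 >= 0 <==> h != 3*s + 3*c must hold; in canonical form it is pos >= h + 1 <==> h != 3*c + 3*s.
Before h := 2*pos + 2: pos <= -3 <==> 2*pos != 3*c + 3*s - 2
Before pos := c + pos + 8: c + pos <= -11 <==> 2*pos != c + 3*s - 18
Before cnt := pos - a[1]: c + pos <= -11 <==> 2*pos != c + 3*s - 18
Answer: WP = c + pos <= -11 <==> 2*pos != c + 3*s - 18


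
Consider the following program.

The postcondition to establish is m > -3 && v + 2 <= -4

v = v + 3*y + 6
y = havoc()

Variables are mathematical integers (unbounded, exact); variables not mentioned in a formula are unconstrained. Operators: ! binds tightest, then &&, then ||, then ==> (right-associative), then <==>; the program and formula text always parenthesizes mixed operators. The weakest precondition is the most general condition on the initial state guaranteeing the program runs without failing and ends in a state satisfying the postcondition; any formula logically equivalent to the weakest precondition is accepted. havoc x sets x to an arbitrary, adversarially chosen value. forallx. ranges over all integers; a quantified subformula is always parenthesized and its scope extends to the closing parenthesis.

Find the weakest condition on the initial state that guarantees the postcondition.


Working backward. After the program, the postcondition m > -3 && v + 2 <= -4 must hold; in canonical form it is m > -3 && v <= -6.
Before havoc y: m > -3 && v <= -6
Before v := v + 3*y + 6: m > -3 && v + 3*y <= -12
Answer: WP = m > -3 && v + 3*y <= -12


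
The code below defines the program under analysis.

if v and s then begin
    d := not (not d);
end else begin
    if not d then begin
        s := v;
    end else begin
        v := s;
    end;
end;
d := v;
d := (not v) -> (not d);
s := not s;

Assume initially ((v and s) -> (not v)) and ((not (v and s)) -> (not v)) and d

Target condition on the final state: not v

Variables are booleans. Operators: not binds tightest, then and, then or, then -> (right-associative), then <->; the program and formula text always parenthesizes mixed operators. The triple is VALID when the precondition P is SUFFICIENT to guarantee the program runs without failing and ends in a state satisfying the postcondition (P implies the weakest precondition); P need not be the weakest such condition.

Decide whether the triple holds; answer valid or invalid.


Working backward. After the program, not v must hold.
Before s := not s: not v
Before d := (not v) -> (not d): not v
Before d := v: not v
Then branch requires not v; else branch requires ((not d) -> (not v)) and (d -> (not s)).
Before the if: ((v and s) -> (not v)) and ((not (v and s)) -> (((not d) -> (not v)) and (d -> (not s))))
The weakest precondition is ((v and s) -> (not v)) and ((not (v and s)) -> (((not d) -> (not v)) and (d -> (not s)))).
Check whether ((v and s) -> (not v)) and ((not (v and s)) -> (not v)) and d implies it.
Countermodel: at the initial state d = true, s = true, v = false, the precondition holds but the weakest precondition fails.
Answer: invalid


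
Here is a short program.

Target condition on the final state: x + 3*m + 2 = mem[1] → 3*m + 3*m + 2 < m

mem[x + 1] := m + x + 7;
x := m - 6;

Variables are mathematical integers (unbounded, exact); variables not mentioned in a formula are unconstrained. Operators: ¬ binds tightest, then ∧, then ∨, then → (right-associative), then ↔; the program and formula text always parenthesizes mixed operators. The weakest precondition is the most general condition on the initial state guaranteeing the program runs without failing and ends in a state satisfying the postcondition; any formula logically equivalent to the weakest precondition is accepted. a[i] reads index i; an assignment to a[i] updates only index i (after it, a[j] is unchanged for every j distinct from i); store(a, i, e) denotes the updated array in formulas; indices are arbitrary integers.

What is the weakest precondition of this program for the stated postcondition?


Working backward. After the program, the postcondition x + 3*m + 2 = mem[1] → 3*m + 3*m + 2 < m must hold; in canonical form it is 3*m + x = mem[1] - 2 → 5*m < -2.
Before x := m - 6: 4*m = mem[1] + 4 → 5*m < -2
Before mem[x + 1] := m + x + 7: 4*m = store(mem, x + 1, m + x + 7)[1] + 4 → 5*m < -2
Answer: WP = 4*m = store(mem, x + 1, m + x + 7)[1] + 4 → 5*m < -2


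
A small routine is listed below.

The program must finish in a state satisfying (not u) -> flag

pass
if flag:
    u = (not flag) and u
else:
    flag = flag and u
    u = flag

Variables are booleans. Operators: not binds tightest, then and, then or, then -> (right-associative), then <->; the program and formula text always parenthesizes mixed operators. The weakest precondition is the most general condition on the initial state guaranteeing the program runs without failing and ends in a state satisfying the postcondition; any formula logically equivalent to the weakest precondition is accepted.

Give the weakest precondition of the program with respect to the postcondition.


Working backward. After the program, (not u) -> flag must hold.
Then branch requires (not ((not flag) and u)) -> flag; else branch requires (not (flag and u)) -> (flag and u).
Before the if: (flag -> ((not ((not flag) and u)) -> flag)) and ((not flag) -> ((not (flag and u)) -> (flag and u)))
Before skip: (flag -> ((not ((not flag) and u)) -> flag)) and ((not flag) -> ((not (flag and u)) -> (flag and u)))
Answer: WP = (flag -> ((not ((not flag) and u)) -> flag)) and ((not flag) -> ((not (flag and u)) -> (flag and u)))


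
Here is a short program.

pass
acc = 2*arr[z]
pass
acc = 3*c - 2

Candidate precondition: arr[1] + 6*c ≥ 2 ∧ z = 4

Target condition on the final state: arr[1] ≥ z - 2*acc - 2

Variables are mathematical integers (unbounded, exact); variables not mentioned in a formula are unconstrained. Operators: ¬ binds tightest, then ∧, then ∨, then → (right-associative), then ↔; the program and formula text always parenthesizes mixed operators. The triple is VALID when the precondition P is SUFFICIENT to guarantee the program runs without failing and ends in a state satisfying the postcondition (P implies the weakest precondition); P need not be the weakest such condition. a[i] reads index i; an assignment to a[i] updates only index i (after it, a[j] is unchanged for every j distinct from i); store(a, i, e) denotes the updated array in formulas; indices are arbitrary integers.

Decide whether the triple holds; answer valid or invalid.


Working backward. After the program, the postcondition arr[1] ≥ z - 2*acc - 2 must hold; in canonical form it is arr[1] + 2*acc ≥ z - 2.
Before acc := 3*c - 2: arr[1] + 6*c ≥ z + 2
Before skip: arr[1] + 6*c ≥ z + 2
Before acc := 2*arr[z]: arr[1] + 6*c ≥ z + 2
Before skip: arr[1] + 6*c ≥ z + 2
The weakest precondition is arr[1] + 6*c ≥ z + 2.
Check whether arr[1] + 6*c ≥ 2 ∧ z = 4 implies it.
Countermodel: at the initial state arr = {[1] = 2, elsewhere 2}, c = 0, z = 4, the precondition holds but the weakest precondition fails.
Answer: invalid


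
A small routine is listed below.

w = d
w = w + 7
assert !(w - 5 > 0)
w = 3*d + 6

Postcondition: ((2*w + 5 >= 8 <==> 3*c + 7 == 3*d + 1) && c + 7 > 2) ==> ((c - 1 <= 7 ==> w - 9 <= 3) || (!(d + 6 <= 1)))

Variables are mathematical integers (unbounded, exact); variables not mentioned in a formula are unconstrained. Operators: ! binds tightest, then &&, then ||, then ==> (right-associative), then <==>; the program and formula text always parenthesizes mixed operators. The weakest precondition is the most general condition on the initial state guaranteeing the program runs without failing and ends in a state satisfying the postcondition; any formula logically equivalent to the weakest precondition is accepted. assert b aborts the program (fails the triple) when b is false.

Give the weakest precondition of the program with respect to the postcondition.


Working backward. After the program, the postcondition ((2*w + 5 >= 8 <==> 3*c + 7 == 3*d + 1) && c + 7 > 2) ==> ((c - 1 <= 7 ==> w - 9 <= 3) || (!(d + 6 <= 1))) must hold; in canonical form it is ((2*w >= 3 <==> 3*c == 3*d - 6) && c > -5) ==> ((c <= 8 ==> w <= 12) || (!(d <= -5))).
Before w := 3*d + 6: ((6*d >= -9 <==> 3*c == 3*d - 6) && c > -5) ==> ((c <= 8 ==> 3*d <= 6) || (!(d <= -5)))
Before assert !(w - 5 > 0): (!(w > 5)) && (((6*d >= -9 <==> 3*c == 3*d - 6) && c > -5) ==> ((c <= 8 ==> 3*d <= 6) || (!(d <= -5))))
Before w := w + 7: (!(w > -2)) && (((6*d >= -9 <==> 3*c == 3*d - 6) && c > -5) ==> ((c <= 8 ==> 3*d <= 6) || (!(d <= -5))))
Before w := d: (!(d > -2)) && (((6*d >= -9 <==> 3*c == 3*d - 6) && c > -5) ==> ((c <= 8 ==> 3*d <= 6) || (!(d <= -5))))
Answer: WP = (!(d > -2)) && (((6*d >= -9 <==> 3*c == 3*d - 6) && c > -5) ==> ((c <= 8 ==> 3*d <= 6) || (!(d <= -5))))
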